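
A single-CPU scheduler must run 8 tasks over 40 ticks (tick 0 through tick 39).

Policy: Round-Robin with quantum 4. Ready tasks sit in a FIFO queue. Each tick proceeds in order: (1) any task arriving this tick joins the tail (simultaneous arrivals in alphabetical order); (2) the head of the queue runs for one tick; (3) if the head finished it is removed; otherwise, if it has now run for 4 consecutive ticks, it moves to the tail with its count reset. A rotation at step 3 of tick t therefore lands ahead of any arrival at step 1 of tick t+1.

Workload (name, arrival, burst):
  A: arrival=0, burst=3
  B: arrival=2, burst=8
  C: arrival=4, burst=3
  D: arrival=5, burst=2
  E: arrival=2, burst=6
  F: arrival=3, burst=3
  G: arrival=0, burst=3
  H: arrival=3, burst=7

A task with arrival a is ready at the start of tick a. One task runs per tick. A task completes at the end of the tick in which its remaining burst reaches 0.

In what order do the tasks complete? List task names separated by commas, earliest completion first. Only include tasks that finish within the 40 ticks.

completion order = A, G, F, C, D, B, E, H

t=0: queue=[A,G] q_used=0 → run A
t=1: queue=[A,G] q_used=1 → run A
t=2: queue=[A,G,B,E] q_used=2 → run A
t=3: queue=[G,B,E,F,H] q_used=0 → run G
t=4: queue=[G,B,E,F,H,C] q_used=1 → run G
t=5: queue=[G,B,E,F,H,C,D] q_used=2 → run G
t=6: queue=[B,E,F,H,C,D] q_used=0 → run B
t=7: queue=[B,E,F,H,C,D] q_used=1 → run B
t=8: queue=[B,E,F,H,C,D] q_used=2 → run B
t=9: queue=[B,E,F,H,C,D] q_used=3 → run B
t=10: queue=[E,F,H,C,D,B] q_used=0 → run E
t=11: queue=[E,F,H,C,D,B] q_used=1 → run E
t=12: queue=[E,F,H,C,D,B] q_used=2 → run E
t=13: queue=[E,F,H,C,D,B] q_used=3 → run E
t=14: queue=[F,H,C,D,B,E] q_used=0 → run F
t=15: queue=[F,H,C,D,B,E] q_used=1 → run F
t=16: queue=[F,H,C,D,B,E] q_used=2 → run F
t=17: queue=[H,C,D,B,E] q_used=0 → run H
t=18: queue=[H,C,D,B,E] q_used=1 → run H
t=19: queue=[H,C,D,B,E] q_used=2 → run H
t=20: queue=[H,C,D,B,E] q_used=3 → run H
t=21: queue=[C,D,B,E,H] q_used=0 → run C
t=22: queue=[C,D,B,E,H] q_used=1 → run C
t=23: queue=[C,D,B,E,H] q_used=2 → run C
t=24: queue=[D,B,E,H] q_used=0 → run D
t=25: queue=[D,B,E,H] q_used=1 → run D
t=26: queue=[B,E,H] q_used=0 → run B
t=27: queue=[B,E,H] q_used=1 → run B
t=28: queue=[B,E,H] q_used=2 → run B
t=29: queue=[B,E,H] q_used=3 → run B
t=30: queue=[E,H] q_used=0 → run E
t=31: queue=[E,H] q_used=1 → run E
t=32: queue=[H] q_used=0 → run H
t=33: queue=[H] q_used=1 → run H
t=34: queue=[H] q_used=2 → run H
t=35: (idle)
t=36: (idle)
t=37: (idle)
t=38: (idle)
t=39: (idle)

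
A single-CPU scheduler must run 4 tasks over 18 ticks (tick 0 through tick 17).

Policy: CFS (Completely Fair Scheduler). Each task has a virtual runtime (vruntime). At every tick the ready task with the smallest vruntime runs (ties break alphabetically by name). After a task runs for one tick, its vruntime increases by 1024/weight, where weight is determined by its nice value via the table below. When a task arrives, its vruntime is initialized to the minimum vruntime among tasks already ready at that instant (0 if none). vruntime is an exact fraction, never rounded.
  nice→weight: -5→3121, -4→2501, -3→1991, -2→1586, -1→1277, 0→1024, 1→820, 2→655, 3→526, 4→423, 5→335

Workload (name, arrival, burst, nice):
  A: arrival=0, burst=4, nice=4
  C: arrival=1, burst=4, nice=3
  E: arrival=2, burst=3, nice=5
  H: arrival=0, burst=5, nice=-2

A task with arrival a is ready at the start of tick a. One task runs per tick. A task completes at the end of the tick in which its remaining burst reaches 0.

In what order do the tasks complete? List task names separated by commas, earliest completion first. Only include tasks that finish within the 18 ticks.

completion order = H, C, E, A

t=0: vr[A=0 H=0] → run A
t=1: vr[A=1024/423 C=0 H=0] → run C
t=2: vr[A=1024/423 C=512/263 E=0 H=0] → run E
t=3: vr[A=1024/423 C=512/263 E=1024/335 H=0] → run H
t=4: vr[A=1024/423 C=512/263 E=1024/335 H=512/793] → run H
t=5: vr[A=1024/423 C=512/263 E=1024/335 H=1024/793] → run H
t=6: vr[A=1024/423 C=512/263 E=1024/335 H=1536/793] → run H
t=7: vr[A=1024/423 C=512/263 E=1024/335 H=2048/793] → run C
t=8: vr[A=1024/423 C=1024/263 E=1024/335 H=2048/793] → run A
t=9: vr[A=2048/423 C=1024/263 E=1024/335 H=2048/793] → run H
t=10: vr[A=2048/423 C=1024/263 E=1024/335] → run E
t=11: vr[A=2048/423 C=1024/263 E=2048/335] → run C
t=12: vr[A=2048/423 C=1536/263 E=2048/335] → run A
t=13: vr[A=1024/141 C=1536/263 E=2048/335] → run C
t=14: vr[A=1024/141 E=2048/335] → run E
t=15: vr[A=1024/141] → run A
t=16: (idle)
t=17: (idle)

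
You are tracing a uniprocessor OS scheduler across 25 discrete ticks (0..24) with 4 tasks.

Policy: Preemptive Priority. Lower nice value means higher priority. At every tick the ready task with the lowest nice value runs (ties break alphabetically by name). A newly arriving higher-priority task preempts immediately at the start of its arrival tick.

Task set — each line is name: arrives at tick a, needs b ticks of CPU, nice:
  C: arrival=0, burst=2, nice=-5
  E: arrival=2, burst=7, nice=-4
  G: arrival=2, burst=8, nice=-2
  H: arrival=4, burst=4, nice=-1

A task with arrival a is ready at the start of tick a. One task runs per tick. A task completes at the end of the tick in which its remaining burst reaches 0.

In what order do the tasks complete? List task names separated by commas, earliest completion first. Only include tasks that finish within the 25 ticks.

completion order = C, E, G, H

t=0: ready={C} → run C
t=1: ready={C} → run C
t=2: ready={E,G} → run E
t=3: ready={E,G} → run E
t=4: ready={E,G,H} → run E
t=5: ready={E,G,H} → run E
t=6: ready={E,G,H} → run E
t=7: ready={E,G,H} → run E
t=8: ready={E,G,H} → run E
t=9: ready={G,H} → run G
t=10: ready={G,H} → run G
t=11: ready={G,H} → run G
t=12: ready={G,H} → run G
t=13: ready={G,H} → run G
t=14: ready={G,H} → run G
t=15: ready={G,H} → run G
t=16: ready={G,H} → run G
t=17: ready={H} → run H
t=18: ready={H} → run H
t=19: ready={H} → run H
t=20: ready={H} → run H
t=21: (idle)
t=22: (idle)
t=23: (idle)
t=24: (idle)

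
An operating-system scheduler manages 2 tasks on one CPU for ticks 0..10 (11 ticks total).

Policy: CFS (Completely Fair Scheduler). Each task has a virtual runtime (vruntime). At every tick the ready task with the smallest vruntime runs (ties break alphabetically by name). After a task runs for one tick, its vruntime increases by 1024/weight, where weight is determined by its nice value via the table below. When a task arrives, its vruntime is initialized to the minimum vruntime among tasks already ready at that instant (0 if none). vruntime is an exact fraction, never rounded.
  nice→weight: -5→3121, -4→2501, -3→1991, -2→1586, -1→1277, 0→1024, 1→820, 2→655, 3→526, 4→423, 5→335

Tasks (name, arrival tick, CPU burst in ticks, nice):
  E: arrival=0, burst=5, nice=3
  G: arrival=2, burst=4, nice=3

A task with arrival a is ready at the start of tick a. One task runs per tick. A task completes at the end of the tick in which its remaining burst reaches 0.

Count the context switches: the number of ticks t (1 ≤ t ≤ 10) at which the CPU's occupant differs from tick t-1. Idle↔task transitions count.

t=0: vr[E=0] → run E
t=1: vr[E=512/263] → run E
t=2: vr[E=1024/263 G=1024/263] → run E
t=3: vr[E=1536/263 G=1024/263] → run G
t=4: vr[E=1536/263 G=1536/263] → run E
t=5: vr[E=2048/263 G=1536/263] → run G
t=6: vr[E=2048/263 G=2048/263] → run E
t=7: vr[G=2048/263] → run G
t=8: vr[G=2560/263] → run G
t=9: (idle)
t=10: (idle)

context switches = 6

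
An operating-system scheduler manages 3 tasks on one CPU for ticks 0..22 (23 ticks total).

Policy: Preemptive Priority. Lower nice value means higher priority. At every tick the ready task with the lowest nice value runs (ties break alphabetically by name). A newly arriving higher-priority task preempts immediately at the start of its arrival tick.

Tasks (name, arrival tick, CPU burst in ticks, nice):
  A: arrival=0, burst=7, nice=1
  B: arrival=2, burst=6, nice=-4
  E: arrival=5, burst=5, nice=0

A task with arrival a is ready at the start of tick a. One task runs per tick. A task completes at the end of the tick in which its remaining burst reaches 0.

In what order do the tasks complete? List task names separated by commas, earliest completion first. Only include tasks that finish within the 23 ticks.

t=0: ready={A} → run A
t=1: ready={A} → run A
t=2: ready={A,B} → run B
t=3: ready={A,B} → run B
t=4: ready={A,B} → run B
t=5: ready={A,B,E} → run B
t=6: ready={A,B,E} → run B
t=7: ready={A,B,E} → run B
t=8: ready={A,E} → run E
t=9: ready={A,E} → run E
t=10: ready={A,E} → run E
t=11: ready={A,E} → run E
t=12: ready={A,E} → run E
t=13: ready={A} → run A
t=14: ready={A} → run A
t=15: ready={A} → run A
t=16: ready={A} → run A
t=17: ready={A} → run A
t=18: (idle)
t=19: (idle)
t=20: (idle)
t=21: (idle)
t=22: (idle)

completion order = B, E, A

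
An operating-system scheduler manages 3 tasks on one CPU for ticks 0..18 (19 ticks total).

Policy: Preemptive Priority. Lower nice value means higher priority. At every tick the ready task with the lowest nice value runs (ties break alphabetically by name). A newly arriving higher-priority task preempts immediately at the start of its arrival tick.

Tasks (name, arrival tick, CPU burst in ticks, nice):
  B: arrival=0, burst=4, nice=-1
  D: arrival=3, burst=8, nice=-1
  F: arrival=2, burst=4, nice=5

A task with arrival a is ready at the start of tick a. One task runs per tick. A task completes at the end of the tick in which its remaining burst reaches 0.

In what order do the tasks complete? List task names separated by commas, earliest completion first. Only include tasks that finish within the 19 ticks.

completion order = B, D, F

t=0: ready={B} → run B
t=1: ready={B} → run B
t=2: ready={B,F} → run B
t=3: ready={B,D,F} → run B
t=4: ready={D,F} → run D
t=5: ready={D,F} → run D
t=6: ready={D,F} → run D
t=7: ready={D,F} → run D
t=8: ready={D,F} → run D
t=9: ready={D,F} → run D
t=10: ready={D,F} → run D
t=11: ready={D,F} → run D
t=12: ready={F} → run F
t=13: ready={F} → run F
t=14: ready={F} → run F
t=15: ready={F} → run F
t=16: (idle)
t=17: (idle)
t=18: (idle)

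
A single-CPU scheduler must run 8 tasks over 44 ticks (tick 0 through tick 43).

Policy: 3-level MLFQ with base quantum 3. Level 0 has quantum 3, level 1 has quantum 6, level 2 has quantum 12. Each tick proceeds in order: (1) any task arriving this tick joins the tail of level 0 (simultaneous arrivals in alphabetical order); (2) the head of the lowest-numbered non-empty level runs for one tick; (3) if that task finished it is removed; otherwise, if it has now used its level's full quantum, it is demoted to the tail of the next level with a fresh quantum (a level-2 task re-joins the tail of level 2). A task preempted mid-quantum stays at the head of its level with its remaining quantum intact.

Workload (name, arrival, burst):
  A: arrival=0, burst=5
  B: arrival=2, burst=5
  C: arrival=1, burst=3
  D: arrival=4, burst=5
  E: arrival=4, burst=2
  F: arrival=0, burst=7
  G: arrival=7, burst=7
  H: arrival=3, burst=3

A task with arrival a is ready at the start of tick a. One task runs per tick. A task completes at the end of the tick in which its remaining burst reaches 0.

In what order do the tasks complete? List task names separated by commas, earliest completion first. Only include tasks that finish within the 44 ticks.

completion order = C, H, E, A, F, B, D, G

t=0: L0/L1/L2 = AF/-/- → run A
t=1: L0/L1/L2 = AFC/-/- → run A
t=2: L0/L1/L2 = AFCB/-/- → run A
t=3: L0/L1/L2 = FCBH/A/- → run F
t=4: L0/L1/L2 = FCBHDE/A/- → run F
t=5: L0/L1/L2 = FCBHDE/A/- → run F
t=6: L0/L1/L2 = CBHDE/AF/- → run C
t=7: L0/L1/L2 = CBHDEG/AF/- → run C
t=8: L0/L1/L2 = CBHDEG/AF/- → run C
t=9: L0/L1/L2 = BHDEG/AF/- → run B
t=10: L0/L1/L2 = BHDEG/AF/- → run B
t=11: L0/L1/L2 = BHDEG/AF/- → run B
t=12: L0/L1/L2 = HDEG/AFB/- → run H
t=13: L0/L1/L2 = HDEG/AFB/- → run H
t=14: L0/L1/L2 = HDEG/AFB/- → run H
t=15: L0/L1/L2 = DEG/AFB/- → run D
t=16: L0/L1/L2 = DEG/AFB/- → run D
t=17: L0/L1/L2 = DEG/AFB/- → run D
t=18: L0/L1/L2 = EG/AFBD/- → run E
t=19: L0/L1/L2 = EG/AFBD/- → run E
t=20: L0/L1/L2 = G/AFBD/- → run G
t=21: L0/L1/L2 = G/AFBD/- → run G
t=22: L0/L1/L2 = G/AFBD/- → run G
t=23: L0/L1/L2 = -/AFBDG/- → run A
t=24: L0/L1/L2 = -/AFBDG/- → run A
t=25: L0/L1/L2 = -/FBDG/- → run F
t=26: L0/L1/L2 = -/FBDG/- → run F
t=27: L0/L1/L2 = -/FBDG/- → run F
t=28: L0/L1/L2 = -/FBDG/- → run F
t=29: L0/L1/L2 = -/BDG/- → run B
t=30: L0/L1/L2 = -/BDG/- → run B
t=31: L0/L1/L2 = -/DG/- → run D
t=32: L0/L1/L2 = -/DG/- → run D
t=33: L0/L1/L2 = -/G/- → run G
t=34: L0/L1/L2 = -/G/- → run G
t=35: L0/L1/L2 = -/G/- → run G
t=36: L0/L1/L2 = -/G/- → run G
t=37: (idle)
t=38: (idle)
t=39: (idle)
t=40: (idle)
t=41: (idle)
t=42: (idle)
t=43: (idle)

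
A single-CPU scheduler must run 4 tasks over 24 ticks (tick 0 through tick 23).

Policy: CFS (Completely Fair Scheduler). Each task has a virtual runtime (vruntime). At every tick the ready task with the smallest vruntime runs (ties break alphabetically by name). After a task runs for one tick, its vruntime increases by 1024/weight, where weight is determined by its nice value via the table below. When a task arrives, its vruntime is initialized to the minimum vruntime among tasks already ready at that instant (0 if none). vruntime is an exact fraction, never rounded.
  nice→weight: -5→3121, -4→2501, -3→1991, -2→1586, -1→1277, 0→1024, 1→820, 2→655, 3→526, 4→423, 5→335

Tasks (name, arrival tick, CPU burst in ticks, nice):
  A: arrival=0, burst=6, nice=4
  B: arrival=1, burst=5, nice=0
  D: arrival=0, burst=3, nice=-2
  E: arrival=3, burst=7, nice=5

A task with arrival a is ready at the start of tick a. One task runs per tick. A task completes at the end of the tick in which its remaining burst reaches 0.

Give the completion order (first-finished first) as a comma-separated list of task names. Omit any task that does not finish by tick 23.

completion order = D, B, A, E

t=0: vr[A=0 D=0] → run A
t=1: vr[A=1024/423 B=0 D=0] → run B
t=2: vr[A=1024/423 B=1 D=0] → run D
t=3: vr[A=1024/423 B=1 D=512/793 E=512/793] → run D
t=4: vr[A=1024/423 B=1 D=1024/793 E=512/793] → run E
t=5: vr[A=1024/423 B=1 D=1024/793 E=983552/265655] → run B
t=6: vr[A=1024/423 B=2 D=1024/793 E=983552/265655] → run D
t=7: vr[A=1024/423 B=2 E=983552/265655] → run B
t=8: vr[A=1024/423 B=3 E=983552/265655] → run A
t=9: vr[A=2048/423 B=3 E=983552/265655] → run B
t=10: vr[A=2048/423 B=4 E=983552/265655] → run E
t=11: vr[A=2048/423 B=4 E=1795584/265655] → run B
t=12: vr[A=2048/423 E=1795584/265655] → run A
t=13: vr[A=1024/141 E=1795584/265655] → run E
t=14: vr[A=1024/141 E=2607616/265655] → run A
t=15: vr[A=4096/423 E=2607616/265655] → run A
t=16: vr[A=5120/423 E=2607616/265655] → run E
t=17: vr[A=5120/423 E=3419648/265655] → run A
t=18: vr[E=3419648/265655] → run E
t=19: vr[E=846336/53131] → run E
t=20: vr[E=5043712/265655] → run E
t=21: (idle)
t=22: (idle)
t=23: (idle)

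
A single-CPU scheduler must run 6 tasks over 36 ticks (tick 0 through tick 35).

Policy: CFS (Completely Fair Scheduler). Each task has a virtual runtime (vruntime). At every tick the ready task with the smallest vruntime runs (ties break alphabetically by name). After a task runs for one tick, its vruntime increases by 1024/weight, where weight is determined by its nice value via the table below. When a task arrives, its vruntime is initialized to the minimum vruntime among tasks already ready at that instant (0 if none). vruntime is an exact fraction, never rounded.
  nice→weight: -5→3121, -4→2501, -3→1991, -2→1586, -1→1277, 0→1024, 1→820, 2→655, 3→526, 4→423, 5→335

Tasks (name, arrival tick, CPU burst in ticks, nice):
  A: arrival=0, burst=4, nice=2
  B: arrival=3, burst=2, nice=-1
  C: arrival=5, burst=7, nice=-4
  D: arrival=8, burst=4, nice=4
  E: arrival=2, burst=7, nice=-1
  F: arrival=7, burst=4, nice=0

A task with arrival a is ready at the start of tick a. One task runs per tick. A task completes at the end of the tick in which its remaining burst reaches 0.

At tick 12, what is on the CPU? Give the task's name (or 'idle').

running at tick 12 = E

t=0: vr[A=0] → run A
t=1: vr[A=1024/655] → run A
t=2: vr[A=2048/655 E=2048/655] → run A
t=3: vr[A=3072/655 B=2048/655 E=2048/655] → run B
t=4: vr[A=3072/655 B=3286016/836435 E=2048/655] → run E
t=5: vr[A=3072/655 B=3286016/836435 C=3286016/836435 E=3286016/836435] → run B
t=6: vr[A=3072/655 C=3286016/836435 E=3286016/836435] → run C
t=7: vr[A=3072/655 C=9074835456/2091923935 E=3286016/836435 F=3286016/836435] → run E
t=8: vr[A=3072/655 C=9074835456/2091923935 D=3286016/836435 E=3956736/836435 F=3286016/836435] → run D
t=9: vr[A=3072/655 C=9074835456/2091923935 D=2246494208/353812005 E=3956736/836435 F=3286016/836435] → run F
t=10: vr[A=3072/655 C=9074835456/2091923935 D=2246494208/353812005 E=3956736/836435 F=4122451/836435] → run C
t=11: vr[A=3072/655 C=9931344896/2091923935 D=2246494208/353812005 E=3956736/836435 F=4122451/836435] → run A
t=12: vr[C=9931344896/2091923935 D=2246494208/353812005 E=3956736/836435 F=4122451/836435] → run E
t=13: vr[C=9931344896/2091923935 D=2246494208/353812005 E=4627456/836435 F=4122451/836435] → run C
t=14: vr[C=10787854336/2091923935 D=2246494208/353812005 E=4627456/836435 F=4122451/836435] → run F
t=15: vr[C=10787854336/2091923935 D=2246494208/353812005 E=4627456/836435 F=4958886/836435] → run C
t=16: vr[C=11644363776/2091923935 D=2246494208/353812005 E=4627456/836435 F=4958886/836435] → run E
t=17: vr[C=11644363776/2091923935 D=2246494208/353812005 E=5298176/836435 F=4958886/836435] → run C
t=18: vr[C=12500873216/2091923935 D=2246494208/353812005 E=5298176/836435 F=4958886/836435] → run F
t=19: vr[C=12500873216/2091923935 D=2246494208/353812005 E=5298176/836435 F=5795321/836435] → run C
t=20: vr[C=13357382656/2091923935 D=2246494208/353812005 E=5298176/836435 F=5795321/836435] → run E
t=21: vr[C=13357382656/2091923935 D=2246494208/353812005 E=5968896/836435 F=5795321/836435] → run D
t=22: vr[C=13357382656/2091923935 D=3103003648/353812005 E=5968896/836435 F=5795321/836435] → run C
t=23: vr[D=3103003648/353812005 E=5968896/836435 F=5795321/836435] → run F
t=24: vr[D=3103003648/353812005 E=5968896/836435] → run E
t=25: vr[D=3103003648/353812005 E=6639616/836435] → run E
t=26: vr[D=3103003648/353812005] → run D
t=27: vr[D=1319837696/117937335] → run D
t=28: (idle)
t=29: (idle)
t=30: (idle)
t=31: (idle)
t=32: (idle)
t=33: (idle)
t=34: (idle)
t=35: (idle)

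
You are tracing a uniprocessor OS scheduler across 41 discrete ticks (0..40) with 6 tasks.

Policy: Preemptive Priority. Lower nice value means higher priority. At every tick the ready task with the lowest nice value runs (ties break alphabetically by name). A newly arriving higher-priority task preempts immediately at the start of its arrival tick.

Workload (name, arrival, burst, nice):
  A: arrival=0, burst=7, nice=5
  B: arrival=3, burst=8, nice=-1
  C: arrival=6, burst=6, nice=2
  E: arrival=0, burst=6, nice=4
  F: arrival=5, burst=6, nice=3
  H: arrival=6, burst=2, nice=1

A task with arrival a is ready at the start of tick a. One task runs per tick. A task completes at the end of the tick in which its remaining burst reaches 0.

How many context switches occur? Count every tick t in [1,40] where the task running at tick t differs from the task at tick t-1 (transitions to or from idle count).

t=0: ready={A,E} → run E
t=1: ready={A,E} → run E
t=2: ready={A,E} → run E
t=3: ready={A,B,E} → run B
t=4: ready={A,B,E} → run B
t=5: ready={A,B,E,F} → run B
t=6: ready={A,B,C,E,F,H} → run B
t=7: ready={A,B,C,E,F,H} → run B
t=8: ready={A,B,C,E,F,H} → run B
t=9: ready={A,B,C,E,F,H} → run B
t=10: ready={A,B,C,E,F,H} → run B
t=11: ready={A,C,E,F,H} → run H
t=12: ready={A,C,E,F,H} → run H
t=13: ready={A,C,E,F} → run C
t=14: ready={A,C,E,F} → run C
t=15: ready={A,C,E,F} → run C
t=16: ready={A,C,E,F} → run C
t=17: ready={A,C,E,F} → run C
t=18: ready={A,C,E,F} → run C
t=19: ready={A,E,F} → run F
t=20: ready={A,E,F} → run F
t=21: ready={A,E,F} → run F
t=22: ready={A,E,F} → run F
t=23: ready={A,E,F} → run F
t=24: ready={A,E,F} → run F
t=25: ready={A,E} → run E
t=26: ready={A,E} → run E
t=27: ready={A,E} → run E
t=28: ready={A} → run A
t=29: ready={A} → run A
t=30: ready={A} → run A
t=31: ready={A} → run A
t=32: ready={A} → run A
t=33: ready={A} → run A
t=34: ready={A} → run A
t=35: (idle)
t=36: (idle)
t=37: (idle)
t=38: (idle)
t=39: (idle)
t=40: (idle)

context switches = 7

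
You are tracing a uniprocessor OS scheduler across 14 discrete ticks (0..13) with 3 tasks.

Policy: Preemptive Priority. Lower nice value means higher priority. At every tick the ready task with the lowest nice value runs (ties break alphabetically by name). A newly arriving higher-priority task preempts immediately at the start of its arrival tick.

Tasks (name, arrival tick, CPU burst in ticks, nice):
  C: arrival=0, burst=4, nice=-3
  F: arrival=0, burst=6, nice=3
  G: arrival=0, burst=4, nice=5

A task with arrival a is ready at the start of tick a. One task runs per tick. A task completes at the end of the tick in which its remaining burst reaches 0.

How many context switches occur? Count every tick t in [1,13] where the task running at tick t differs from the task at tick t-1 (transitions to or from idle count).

context switches = 2

t=0: ready={C,F,G} → run C
t=1: ready={C,F,G} → run C
t=2: ready={C,F,G} → run C
t=3: ready={C,F,G} → run C
t=4: ready={F,G} → run F
t=5: ready={F,G} → run F
t=6: ready={F,G} → run F
t=7: ready={F,G} → run F
t=8: ready={F,G} → run F
t=9: ready={F,G} → run F
t=10: ready={G} → run G
t=11: ready={G} → run G
t=12: ready={G} → run G
t=13: ready={G} → run G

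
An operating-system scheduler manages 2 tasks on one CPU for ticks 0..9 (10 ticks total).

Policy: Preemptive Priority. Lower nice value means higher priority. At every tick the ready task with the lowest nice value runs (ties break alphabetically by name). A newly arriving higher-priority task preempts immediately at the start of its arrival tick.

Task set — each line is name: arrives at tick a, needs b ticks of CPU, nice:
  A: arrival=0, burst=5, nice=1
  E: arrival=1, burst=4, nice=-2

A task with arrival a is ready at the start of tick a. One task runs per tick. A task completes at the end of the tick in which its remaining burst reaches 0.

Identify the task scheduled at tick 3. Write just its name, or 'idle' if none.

t=0: ready={A} → run A
t=1: ready={A,E} → run E
t=2: ready={A,E} → run E
t=3: ready={A,E} → run E
t=4: ready={A,E} → run E
t=5: ready={A} → run A
t=6: ready={A} → run A
t=7: ready={A} → run A
t=8: ready={A} → run A
t=9: (idle)

running at tick 3 = E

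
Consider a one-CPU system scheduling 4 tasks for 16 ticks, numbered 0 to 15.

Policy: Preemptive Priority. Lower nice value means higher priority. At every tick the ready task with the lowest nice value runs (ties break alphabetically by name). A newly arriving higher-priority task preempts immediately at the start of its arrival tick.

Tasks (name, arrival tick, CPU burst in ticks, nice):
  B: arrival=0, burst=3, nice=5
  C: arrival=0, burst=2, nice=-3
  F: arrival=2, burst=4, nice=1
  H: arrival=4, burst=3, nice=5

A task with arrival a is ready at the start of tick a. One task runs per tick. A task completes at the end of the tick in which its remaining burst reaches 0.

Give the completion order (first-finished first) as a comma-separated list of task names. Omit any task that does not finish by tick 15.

completion order = C, F, B, H

t=0: ready={B,C} → run C
t=1: ready={B,C} → run C
t=2: ready={B,F} → run F
t=3: ready={B,F} → run F
t=4: ready={B,F,H} → run F
t=5: ready={B,F,H} → run F
t=6: ready={B,H} → run B
t=7: ready={B,H} → run B
t=8: ready={B,H} → run B
t=9: ready={H} → run H
t=10: ready={H} → run H
t=11: ready={H} → run H
t=12: (idle)
t=13: (idle)
t=14: (idle)
t=15: (idle)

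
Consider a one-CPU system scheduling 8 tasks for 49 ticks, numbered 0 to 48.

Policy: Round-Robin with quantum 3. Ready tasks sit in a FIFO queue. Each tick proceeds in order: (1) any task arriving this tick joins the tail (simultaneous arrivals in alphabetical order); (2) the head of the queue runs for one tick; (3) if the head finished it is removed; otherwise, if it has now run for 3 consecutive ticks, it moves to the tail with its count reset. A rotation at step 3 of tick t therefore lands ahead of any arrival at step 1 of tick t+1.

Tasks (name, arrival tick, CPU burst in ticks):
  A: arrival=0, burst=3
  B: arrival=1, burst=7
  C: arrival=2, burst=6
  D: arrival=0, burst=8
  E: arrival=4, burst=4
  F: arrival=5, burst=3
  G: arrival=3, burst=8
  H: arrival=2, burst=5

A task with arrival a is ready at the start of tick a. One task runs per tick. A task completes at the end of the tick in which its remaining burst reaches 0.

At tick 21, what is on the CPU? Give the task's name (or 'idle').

running at tick 21 = F

t=0: queue=[A,D] q_used=0 → run A
t=1: queue=[A,D,B] q_used=1 → run A
t=2: queue=[A,D,B,C,H] q_used=2 → run A
t=3: queue=[D,B,C,H,G] q_used=0 → run D
t=4: queue=[D,B,C,H,G,E] q_used=1 → run D
t=5: queue=[D,B,C,H,G,E,F] q_used=2 → run D
t=6: queue=[B,C,H,G,E,F,D] q_used=0 → run B
t=7: queue=[B,C,H,G,E,F,D] q_used=1 → run B
t=8: queue=[B,C,H,G,E,F,D] q_used=2 → run B
t=9: queue=[C,H,G,E,F,D,B] q_used=0 → run C
t=10: queue=[C,H,G,E,F,D,B] q_used=1 → run C
t=11: queue=[C,H,G,E,F,D,B] q_used=2 → run C
t=12: queue=[H,G,E,F,D,B,C] q_used=0 → run H
t=13: queue=[H,G,E,F,D,B,C] q_used=1 → run H
t=14: queue=[H,G,E,F,D,B,C] q_used=2 → run H
t=15: queue=[G,E,F,D,B,C,H] q_used=0 → run G
t=16: queue=[G,E,F,D,B,C,H] q_used=1 → run G
t=17: queue=[G,E,F,D,B,C,H] q_used=2 → run G
t=18: queue=[E,F,D,B,C,H,G] q_used=0 → run E
t=19: queue=[E,F,D,B,C,H,G] q_used=1 → run E
t=20: queue=[E,F,D,B,C,H,G] q_used=2 → run E
t=21: queue=[F,D,B,C,H,G,E] q_used=0 → run F
t=22: queue=[F,D,B,C,H,G,E] q_used=1 → run F
t=23: queue=[F,D,B,C,H,G,E] q_used=2 → run F
t=24: queue=[D,B,C,H,G,E] q_used=0 → run D
t=25: queue=[D,B,C,H,G,E] q_used=1 → run D
t=26: queue=[D,B,C,H,G,E] q_used=2 → run D
t=27: queue=[B,C,H,G,E,D] q_used=0 → run B
t=28: queue=[B,C,H,G,E,D] q_used=1 → run B
t=29: queue=[B,C,H,G,E,D] q_used=2 → run B
t=30: queue=[C,H,G,E,D,B] q_used=0 → run C
t=31: queue=[C,H,G,E,D,B] q_used=1 → run C
t=32: queue=[C,H,G,E,D,B] q_used=2 → run C
t=33: queue=[H,G,E,D,B] q_used=0 → run H
t=34: queue=[H,G,E,D,B] q_used=1 → run H
t=35: queue=[G,E,D,B] q_used=0 → run G
t=36: queue=[G,E,D,B] q_used=1 → run G
t=37: queue=[G,E,D,B] q_used=2 → run G
t=38: queue=[E,D,B,G] q_used=0 → run E
t=39: queue=[D,B,G] q_used=0 → run D
t=40: queue=[D,B,G] q_used=1 → run D
t=41: queue=[B,G] q_used=0 → run B
t=42: queue=[G] q_used=0 → run G
t=43: queue=[G] q_used=1 → run G
t=44: (idle)
t=45: (idle)
t=46: (idle)
t=47: (idle)
t=48: (idle)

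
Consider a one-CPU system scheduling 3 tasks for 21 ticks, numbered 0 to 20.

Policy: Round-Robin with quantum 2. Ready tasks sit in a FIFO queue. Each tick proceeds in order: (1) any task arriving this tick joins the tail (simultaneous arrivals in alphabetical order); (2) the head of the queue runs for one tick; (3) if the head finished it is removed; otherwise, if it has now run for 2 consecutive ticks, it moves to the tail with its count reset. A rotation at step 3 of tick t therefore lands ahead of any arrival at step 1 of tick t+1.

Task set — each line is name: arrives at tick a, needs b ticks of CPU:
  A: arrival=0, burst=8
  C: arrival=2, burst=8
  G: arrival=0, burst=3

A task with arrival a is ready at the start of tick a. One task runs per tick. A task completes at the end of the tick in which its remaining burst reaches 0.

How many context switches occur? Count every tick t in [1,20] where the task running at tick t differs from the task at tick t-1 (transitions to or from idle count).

t=0: queue=[A,G] q_used=0 → run A
t=1: queue=[A,G] q_used=1 → run A
t=2: queue=[G,A,C] q_used=0 → run G
t=3: queue=[G,A,C] q_used=1 → run G
t=4: queue=[A,C,G] q_used=0 → run A
t=5: queue=[A,C,G] q_used=1 → run A
t=6: queue=[C,G,A] q_used=0 → run C
t=7: queue=[C,G,A] q_used=1 → run C
t=8: queue=[G,A,C] q_used=0 → run G
t=9: queue=[A,C] q_used=0 → run A
t=10: queue=[A,C] q_used=1 → run A
t=11: queue=[C,A] q_used=0 → run C
t=12: queue=[C,A] q_used=1 → run C
t=13: queue=[A,C] q_used=0 → run A
t=14: queue=[A,C] q_used=1 → run A
t=15: queue=[C] q_used=0 → run C
t=16: queue=[C] q_used=1 → run C
t=17: queue=[C] q_used=0 → run C
t=18: queue=[C] q_used=1 → run C
t=19: (idle)
t=20: (idle)

context switches = 9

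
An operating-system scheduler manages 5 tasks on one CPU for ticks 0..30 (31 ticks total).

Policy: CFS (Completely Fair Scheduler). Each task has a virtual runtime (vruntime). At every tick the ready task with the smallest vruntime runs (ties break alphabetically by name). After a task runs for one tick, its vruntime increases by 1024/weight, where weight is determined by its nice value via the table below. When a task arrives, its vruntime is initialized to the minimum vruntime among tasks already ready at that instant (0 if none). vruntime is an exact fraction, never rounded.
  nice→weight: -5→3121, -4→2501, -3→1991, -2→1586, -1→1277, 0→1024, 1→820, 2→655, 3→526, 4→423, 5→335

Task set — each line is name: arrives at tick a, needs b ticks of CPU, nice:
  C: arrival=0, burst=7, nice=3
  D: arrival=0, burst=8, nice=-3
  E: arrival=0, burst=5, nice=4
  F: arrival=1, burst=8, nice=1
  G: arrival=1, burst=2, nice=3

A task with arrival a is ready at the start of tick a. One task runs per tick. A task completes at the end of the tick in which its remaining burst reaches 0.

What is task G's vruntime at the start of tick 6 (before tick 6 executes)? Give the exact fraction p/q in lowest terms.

t=0: vr[C=0 D=0 E=0] → run C
t=1: vr[C=512/263 D=0 E=0 F=0 G=0] → run D
t=2: vr[C=512/263 D=1024/1991 E=0 F=0 G=0] → run E
t=3: vr[C=512/263 D=1024/1991 E=1024/423 F=0 G=0] → run F
t=4: vr[C=512/263 D=1024/1991 E=1024/423 F=256/205 G=0] → run G
t=5: vr[C=512/263 D=1024/1991 E=1024/423 F=256/205 G=512/263] → run D
t=6: vr[C=512/263 D=2048/1991 E=1024/423 F=256/205 G=512/263] → run D
t=7: vr[C=512/263 D=3072/1991 E=1024/423 F=256/205 G=512/263] → run F
t=8: vr[C=512/263 D=3072/1991 E=1024/423 F=512/205 G=512/263] → run D
t=9: vr[C=512/263 D=4096/1991 E=1024/423 F=512/205 G=512/263] → run C
t=10: vr[C=1024/263 D=4096/1991 E=1024/423 F=512/205 G=512/263] → run G
t=11: vr[C=1024/263 D=4096/1991 E=1024/423 F=512/205] → run D
t=12: vr[C=1024/263 D=5120/1991 E=1024/423 F=512/205] → run E
t=13: vr[C=1024/263 D=5120/1991 E=2048/423 F=512/205] → run F
t=14: vr[C=1024/263 D=5120/1991 E=2048/423 F=768/205] → run D
t=15: vr[C=1024/263 D=6144/1991 E=2048/423 F=768/205] → run D
t=16: vr[C=1024/263 D=7168/1991 E=2048/423 F=768/205] → run D
t=17: vr[C=1024/263 E=2048/423 F=768/205] → run F
t=18: vr[C=1024/263 E=2048/423 F=1024/205] → run C
t=19: vr[C=1536/263 E=2048/423 F=1024/205] → run E
t=20: vr[C=1536/263 E=1024/141 F=1024/205] → run F
t=21: vr[C=1536/263 E=1024/141 F=256/41] → run C
t=22: vr[C=2048/263 E=1024/141 F=256/41] → run F
t=23: vr[C=2048/263 E=1024/141 F=1536/205] → run E
t=24: vr[C=2048/263 E=4096/423 F=1536/205] → run F
t=25: vr[C=2048/263 E=4096/423 F=1792/205] → run C
t=26: vr[C=2560/263 E=4096/423 F=1792/205] → run F
t=27: vr[C=2560/263 E=4096/423] → run E
t=28: vr[C=2560/263] → run C
t=29: vr[C=3072/263] → run C
t=30: (idle)

vruntime(G, start of tick 6) = 512/263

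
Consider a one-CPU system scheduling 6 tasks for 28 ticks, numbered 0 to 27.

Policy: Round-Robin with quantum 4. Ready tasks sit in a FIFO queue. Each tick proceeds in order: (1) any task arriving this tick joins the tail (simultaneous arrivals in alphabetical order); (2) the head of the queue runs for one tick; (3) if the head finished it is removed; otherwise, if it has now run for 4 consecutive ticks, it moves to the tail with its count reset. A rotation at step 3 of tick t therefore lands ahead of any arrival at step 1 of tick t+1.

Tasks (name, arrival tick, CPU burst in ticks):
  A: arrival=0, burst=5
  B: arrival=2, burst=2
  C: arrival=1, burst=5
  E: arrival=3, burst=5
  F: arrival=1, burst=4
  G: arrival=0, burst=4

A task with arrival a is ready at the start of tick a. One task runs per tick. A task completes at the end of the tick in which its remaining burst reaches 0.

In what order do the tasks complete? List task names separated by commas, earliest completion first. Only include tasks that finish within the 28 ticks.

completion order = G, F, B, A, C, E

t=0: queue=[A,G] q_used=0 → run A
t=1: queue=[A,G,C,F] q_used=1 → run A
t=2: queue=[A,G,C,F,B] q_used=2 → run A
t=3: queue=[A,G,C,F,B,E] q_used=3 → run A
t=4: queue=[G,C,F,B,E,A] q_used=0 → run G
t=5: queue=[G,C,F,B,E,A] q_used=1 → run G
t=6: queue=[G,C,F,B,E,A] q_used=2 → run G
t=7: queue=[G,C,F,B,E,A] q_used=3 → run G
t=8: queue=[C,F,B,E,A] q_used=0 → run C
t=9: queue=[C,F,B,E,A] q_used=1 → run C
t=10: queue=[C,F,B,E,A] q_used=2 → run C
t=11: queue=[C,F,B,E,A] q_used=3 → run C
t=12: queue=[F,B,E,A,C] q_used=0 → run F
t=13: queue=[F,B,E,A,C] q_used=1 → run F
t=14: queue=[F,B,E,A,C] q_used=2 → run F
t=15: queue=[F,B,E,A,C] q_used=3 → run F
t=16: queue=[B,E,A,C] q_used=0 → run B
t=17: queue=[B,E,A,C] q_used=1 → run B
t=18: queue=[E,A,C] q_used=0 → run E
t=19: queue=[E,A,C] q_used=1 → run E
t=20: queue=[E,A,C] q_used=2 → run E
t=21: queue=[E,A,C] q_used=3 → run E
t=22: queue=[A,C,E] q_used=0 → run A
t=23: queue=[C,E] q_used=0 → run C
t=24: queue=[E] q_used=0 → run E
t=25: (idle)
t=26: (idle)
t=27: (idle)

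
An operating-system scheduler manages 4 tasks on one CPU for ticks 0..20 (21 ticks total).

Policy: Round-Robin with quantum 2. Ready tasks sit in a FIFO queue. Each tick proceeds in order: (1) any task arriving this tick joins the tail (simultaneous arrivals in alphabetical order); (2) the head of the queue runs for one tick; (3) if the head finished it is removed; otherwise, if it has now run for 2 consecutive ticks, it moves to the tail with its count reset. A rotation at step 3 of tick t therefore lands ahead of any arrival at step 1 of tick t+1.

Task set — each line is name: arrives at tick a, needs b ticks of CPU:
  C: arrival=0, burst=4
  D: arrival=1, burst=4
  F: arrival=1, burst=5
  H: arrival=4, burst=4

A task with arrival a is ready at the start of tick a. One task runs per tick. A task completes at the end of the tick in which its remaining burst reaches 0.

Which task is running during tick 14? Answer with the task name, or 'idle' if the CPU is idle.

running at tick 14 = H

t=0: queue=[C] q_used=0 → run C
t=1: queue=[C,D,F] q_used=1 → run C
t=2: queue=[D,F,C] q_used=0 → run D
t=3: queue=[D,F,C] q_used=1 → run D
t=4: queue=[F,C,D,H] q_used=0 → run F
t=5: queue=[F,C,D,H] q_used=1 → run F
t=6: queue=[C,D,H,F] q_used=0 → run C
t=7: queue=[C,D,H,F] q_used=1 → run C
t=8: queue=[D,H,F] q_used=0 → run D
t=9: queue=[D,H,F] q_used=1 → run D
t=10: queue=[H,F] q_used=0 → run H
t=11: queue=[H,F] q_used=1 → run H
t=12: queue=[F,H] q_used=0 → run F
t=13: queue=[F,H] q_used=1 → run F
t=14: queue=[H,F] q_used=0 → run H
t=15: queue=[H,F] q_used=1 → run H
t=16: queue=[F] q_used=0 → run F
t=17: (idle)
t=18: (idle)
t=19: (idle)
t=20: (idle)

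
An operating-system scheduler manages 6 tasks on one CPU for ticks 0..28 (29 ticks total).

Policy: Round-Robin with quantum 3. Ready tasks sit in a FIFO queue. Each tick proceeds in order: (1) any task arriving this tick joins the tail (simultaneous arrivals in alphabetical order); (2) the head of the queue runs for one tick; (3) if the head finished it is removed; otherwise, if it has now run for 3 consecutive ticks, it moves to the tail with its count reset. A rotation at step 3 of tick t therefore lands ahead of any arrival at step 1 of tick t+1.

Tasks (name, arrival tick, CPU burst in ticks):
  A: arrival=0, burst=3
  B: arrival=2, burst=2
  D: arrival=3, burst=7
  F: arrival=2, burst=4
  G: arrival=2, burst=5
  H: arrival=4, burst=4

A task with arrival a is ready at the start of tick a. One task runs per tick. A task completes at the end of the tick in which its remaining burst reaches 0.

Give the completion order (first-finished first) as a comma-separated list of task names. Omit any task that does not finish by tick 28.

completion order = A, B, F, G, H, D

t=0: queue=[A] q_used=0 → run A
t=1: queue=[A] q_used=1 → run A
t=2: queue=[A,B,F,G] q_used=2 → run A
t=3: queue=[B,F,G,D] q_used=0 → run B
t=4: queue=[B,F,G,D,H] q_used=1 → run B
t=5: queue=[F,G,D,H] q_used=0 → run F
t=6: queue=[F,G,D,H] q_used=1 → run F
t=7: queue=[F,G,D,H] q_used=2 → run F
t=8: queue=[G,D,H,F] q_used=0 → run G
t=9: queue=[G,D,H,F] q_used=1 → run G
t=10: queue=[G,D,H,F] q_used=2 → run G
t=11: queue=[D,H,F,G] q_used=0 → run D
t=12: queue=[D,H,F,G] q_used=1 → run D
t=13: queue=[D,H,F,G] q_used=2 → run D
t=14: queue=[H,F,G,D] q_used=0 → run H
t=15: queue=[H,F,G,D] q_used=1 → run H
t=16: queue=[H,F,G,D] q_used=2 → run H
t=17: queue=[F,G,D,H] q_used=0 → run F
t=18: queue=[G,D,H] q_used=0 → run G
t=19: queue=[G,D,H] q_used=1 → run G
t=20: queue=[D,H] q_used=0 → run D
t=21: queue=[D,H] q_used=1 → run D
t=22: queue=[D,H] q_used=2 → run D
t=23: queue=[H,D] q_used=0 → run H
t=24: queue=[D] q_used=0 → run D
t=25: (idle)
t=26: (idle)
t=27: (idle)
t=28: (idle)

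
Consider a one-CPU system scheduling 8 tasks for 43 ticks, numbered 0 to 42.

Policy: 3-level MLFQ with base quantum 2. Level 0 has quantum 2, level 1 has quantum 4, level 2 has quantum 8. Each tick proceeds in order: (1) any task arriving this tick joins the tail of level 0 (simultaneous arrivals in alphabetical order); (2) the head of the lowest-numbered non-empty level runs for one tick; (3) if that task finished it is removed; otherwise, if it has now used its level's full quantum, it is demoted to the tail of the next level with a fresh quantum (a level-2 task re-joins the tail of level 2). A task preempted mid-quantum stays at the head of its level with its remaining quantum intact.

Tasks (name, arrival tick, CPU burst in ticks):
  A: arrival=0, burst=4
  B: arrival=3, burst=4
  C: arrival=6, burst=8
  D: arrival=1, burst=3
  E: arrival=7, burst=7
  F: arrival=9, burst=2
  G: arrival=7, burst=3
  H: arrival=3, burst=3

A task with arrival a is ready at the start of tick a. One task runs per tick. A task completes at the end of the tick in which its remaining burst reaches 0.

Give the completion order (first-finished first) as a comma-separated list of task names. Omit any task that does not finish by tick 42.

t=0: L0/L1/L2 = A/-/- → run A
t=1: L0/L1/L2 = AD/-/- → run A
t=2: L0/L1/L2 = D/A/- → run D
t=3: L0/L1/L2 = DBH/A/- → run D
t=4: L0/L1/L2 = BH/AD/- → run B
t=5: L0/L1/L2 = BH/AD/- → run B
t=6: L0/L1/L2 = HC/ADB/- → run H
t=7: L0/L1/L2 = HCEG/ADB/- → run H
t=8: L0/L1/L2 = CEG/ADBH/- → run C
t=9: L0/L1/L2 = CEGF/ADBH/- → run C
t=10: L0/L1/L2 = EGF/ADBHC/- → run E
t=11: L0/L1/L2 = EGF/ADBHC/- → run E
t=12: L0/L1/L2 = GF/ADBHCE/- → run G
t=13: L0/L1/L2 = GF/ADBHCE/- → run G
t=14: L0/L1/L2 = F/ADBHCEG/- → run F
t=15: L0/L1/L2 = F/ADBHCEG/- → run F
t=16: L0/L1/L2 = -/ADBHCEG/- → run A
t=17: L0/L1/L2 = -/ADBHCEG/- → run A
t=18: L0/L1/L2 = -/DBHCEG/- → run D
t=19: L0/L1/L2 = -/BHCEG/- → run B
t=20: L0/L1/L2 = -/BHCEG/- → run B
t=21: L0/L1/L2 = -/HCEG/- → run H
t=22: L0/L1/L2 = -/CEG/- → run C
t=23: L0/L1/L2 = -/CEG/- → run C
t=24: L0/L1/L2 = -/CEG/- → run C
t=25: L0/L1/L2 = -/CEG/- → run C
t=26: L0/L1/L2 = -/EG/C → run E
t=27: L0/L1/L2 = -/EG/C → run E
t=28: L0/L1/L2 = -/EG/C → run E
t=29: L0/L1/L2 = -/EG/C → run E
t=30: L0/L1/L2 = -/G/CE → run G
t=31: L0/L1/L2 = -/-/CE → run C
t=32: L0/L1/L2 = -/-/CE → run C
t=33: L0/L1/L2 = -/-/E → run E
t=34: (idle)
t=35: (idle)
t=36: (idle)
t=37: (idle)
t=38: (idle)
t=39: (idle)
t=40: (idle)
t=41: (idle)
t=42: (idle)

completion order = F, A, D, B, H, G, C, E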